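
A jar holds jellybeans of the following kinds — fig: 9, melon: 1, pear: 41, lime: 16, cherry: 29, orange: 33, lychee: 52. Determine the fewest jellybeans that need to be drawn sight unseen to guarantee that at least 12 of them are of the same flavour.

66

Pigeonhole: the 7 flavours are the holes; the jellybeans drawn are the pigeons.
To avoid 12 of any one flavour, the worst case takes at most 11 of each flavour, or every jellybean of a flavour that has fewer than 11.
That gives 9 + 1 + 11 + 11 + 11 + 11 + 11 = 65 jellybeans with no flavour reaching 12.
The next jellybean forces some flavour to 12, so 65 + 1 = 66.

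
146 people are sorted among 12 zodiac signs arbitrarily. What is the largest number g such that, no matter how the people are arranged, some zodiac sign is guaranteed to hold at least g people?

13

By pigeonhole, the 12 zodiac signs are the holes and the 146 people are the pigeons.
If every zodiac sign held at most 12 people, the total would be at most 12 × 12 = 144, which is less than 146.
So some zodiac sign holds at least ⌈146/12⌉ = 13 people.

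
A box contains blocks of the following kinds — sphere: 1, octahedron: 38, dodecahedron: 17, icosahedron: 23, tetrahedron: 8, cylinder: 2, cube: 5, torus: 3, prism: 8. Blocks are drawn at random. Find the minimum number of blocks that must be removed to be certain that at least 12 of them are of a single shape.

Put each drawn block into a box by shape. The largest draw with every box below 12 takes min(count, 11) from each shape; shapes with fewer than 11 contribute all they have.
Σ min(cᵢ, 11) = 1 + 11 + 11 + 11 + 8 + 2 + 5 + 3 + 8 = 60.
Draw number 60 + 1 = 61 must push one box to 12.

61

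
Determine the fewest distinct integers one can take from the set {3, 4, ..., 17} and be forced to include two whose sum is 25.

11

Group the elements by complementary pair {x, 25−x}: {8,17}, {9,16}, {10,15}, …, giving 5 two-element pairs and 5 integers whose partner 25−x falls outside [3,17].
By the pigeonhole principle, treating each of those 10 groups as a pigeonhole, one can pick one integer per group — 10 integers — with no two summing to 25.
The 11th integer lands in an occupied pair, forcing a sum of 25.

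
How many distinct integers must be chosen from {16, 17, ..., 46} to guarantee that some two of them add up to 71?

21

Group the elements by complementary pair {x, 71−x}: {25,46}, {26,45}, {27,44}, …, giving 11 two-element pairs and 9 integers whose partner 71−x falls outside [16,46].
Treating each of those 20 groups as a pigeonhole, one can pick one integer per group — 20 integers — with no two summing to 71.
The 21st integer lands in an occupied pair, forcing a sum of 71.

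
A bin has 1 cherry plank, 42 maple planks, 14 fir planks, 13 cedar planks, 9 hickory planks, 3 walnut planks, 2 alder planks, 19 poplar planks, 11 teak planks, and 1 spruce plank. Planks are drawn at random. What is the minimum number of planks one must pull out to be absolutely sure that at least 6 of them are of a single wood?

Put each drawn plank into a box by wood. The largest draw with every box below 6 takes min(count, 5) from each wood; woods with fewer than 5 contribute all they have.
Σ min(cᵢ, 5) = 1 + 5 + 5 + 5 + 5 + 3 + 2 + 5 + 5 + 1 = 37.
Draw number 37 + 1 = 38 must push one box to 6.

38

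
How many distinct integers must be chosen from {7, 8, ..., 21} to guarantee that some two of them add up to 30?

A set avoiding the sum 30 can contain at most one of each pair {x, 30−x}, plus the 3 elements whose complement lies outside the range or equal to its own complement.
The integers 7, …, 15 (9 of them) are such a set: any two sum to at least 7+8 = 15 and at most 14+15 = 29 < 30.
By pigeonhole, any 10th integer completes one of the 6 pairs, so 10 choices force a sum of 30.

10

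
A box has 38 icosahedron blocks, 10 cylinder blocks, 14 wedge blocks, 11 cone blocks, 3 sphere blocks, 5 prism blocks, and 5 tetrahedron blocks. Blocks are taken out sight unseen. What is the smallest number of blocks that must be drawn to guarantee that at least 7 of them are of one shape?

An adversary could hand out at most 6 blocks per shape (sphere, prism, tetrahedron run out sooner): 6 + 6 + 6 + 6 + 3 + 5 + 5 = 37 blocks and still no shape has 7.
One more block lands in a shape already at 6, so 38 draws are enough and 37 are not.

38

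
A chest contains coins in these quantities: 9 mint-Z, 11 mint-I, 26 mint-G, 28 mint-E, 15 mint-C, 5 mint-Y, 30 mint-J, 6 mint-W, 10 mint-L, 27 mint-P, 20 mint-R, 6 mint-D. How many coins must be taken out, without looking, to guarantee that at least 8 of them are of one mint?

81

By pigeonhole, the 12 mints are the holes; the coins drawn are the pigeons.
To avoid 8 of any one mint, the worst case takes at most 7 of each mint, or every coin of a mint that has fewer than 7.
That gives 7 + 7 + 7 + 7 + 7 + 5 + 7 + 6 + 7 + 7 + 7 + 6 = 80 coins with no mint reaching 8.
The next coin forces some mint to 8, so 80 + 1 = 81.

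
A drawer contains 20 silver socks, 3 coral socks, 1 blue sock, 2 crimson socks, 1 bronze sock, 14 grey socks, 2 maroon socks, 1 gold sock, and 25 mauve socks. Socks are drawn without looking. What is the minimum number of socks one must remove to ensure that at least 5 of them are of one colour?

An adversary could hand out at most 4 socks per colour (6 colours run out sooner): 4 + 3 + 1 + 2 + 1 + 4 + 2 + 1 + 4 = 22 socks and still no colour has 5.
By pigeonhole, one more sock lands in a colour already at 4, so 23 draws are enough and 22 are not.

23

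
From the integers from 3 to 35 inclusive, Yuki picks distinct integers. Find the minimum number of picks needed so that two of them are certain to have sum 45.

21

Group the elements by complementary pair {x, 45−x}: {10,35}, {11,34}, {12,33}, …, giving 13 two-element pairs and 7 integers whose partner 45−x falls outside [3,35].
Treating each of those 20 groups as a pigeonhole, one can pick one integer per group — 20 integers — with no two summing to 45.
The 21st integer lands in an occupied pair, forcing a sum of 45.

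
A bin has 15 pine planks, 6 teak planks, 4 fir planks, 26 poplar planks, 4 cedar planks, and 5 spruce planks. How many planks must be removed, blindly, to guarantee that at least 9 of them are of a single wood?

Put each drawn plank into a box by wood. The largest draw with every box below 9 takes min(count, 8) from each wood; woods with fewer than 8 contribute all they have.
Σ min(cᵢ, 8) = 8 + 6 + 4 + 8 + 4 + 5 = 35.
Draw number 35 + 1 = 36 must push one box to 9.

36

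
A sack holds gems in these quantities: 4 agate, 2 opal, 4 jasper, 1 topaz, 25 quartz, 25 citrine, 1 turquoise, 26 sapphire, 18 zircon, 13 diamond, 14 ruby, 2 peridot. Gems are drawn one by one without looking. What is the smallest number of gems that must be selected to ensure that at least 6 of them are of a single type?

By pigeonhole, put each drawn gem into a box by type. The largest draw with every box below 6 takes min(count, 5) from each type; types with fewer than 5 contribute all they have.
Σ min(cᵢ, 5) = 4 + 2 + 4 + 1 + 5 + 5 + 1 + 5 + 5 + 5 + 5 + 2 = 44.
Draw number 44 + 1 = 45 must push one box to 6.

45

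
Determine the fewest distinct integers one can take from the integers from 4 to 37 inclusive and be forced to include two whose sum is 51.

Group the elements by complementary pair {x, 51−x}: {14,37}, {15,36}, {16,35}, …, giving 12 two-element pairs and 10 integers whose partner 51−x falls outside [4,37].
Treating each of those 22 groups as a pigeonhole, one can pick one integer per group — 22 integers — with no two summing to 51.
The 23rd integer lands in an occupied pair, forcing a sum of 51.

23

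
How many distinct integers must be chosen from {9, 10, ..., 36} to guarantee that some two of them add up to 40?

18

A set avoiding the sum 40 can contain at most one of each pair {x, 40−x}, plus the 6 elements whose complement lies outside the range or equal to its own complement.
The integers 20, …, 36 (17 of them) are such a set: any two sum to at least 20+21 = 41 > 40.
By the pigeonhole principle, any 18th integer completes one of the 11 pairs, so 18 choices force a sum of 40.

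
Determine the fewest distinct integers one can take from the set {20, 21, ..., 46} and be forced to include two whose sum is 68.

Group the elements by complementary pair {x, 68−x}: {22,46}, {23,45}, {24,44}, …, giving 12 two-element pairs, the single value 34 (it cannot pair with itself since the integers are distinct), and 2 integers whose partner 68−x falls outside [20,46].
Treating each of those 15 groups as a pigeonhole, one can pick one integer per group — 15 integers — with no two summing to 68.
The 16th integer lands in an occupied pair, forcing a sum of 68.

16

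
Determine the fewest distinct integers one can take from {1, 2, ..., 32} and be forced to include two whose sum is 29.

19

A set avoiding the sum 29 can contain at most one of each pair {x, 29−x}, plus the 4 elements whose complement lies outside the range.
The integers 15, …, 32 (18 of them) are such a set: any two sum to at least 15+16 = 31 > 29.
Any 19th integer completes one of the 14 pairs, so 19 choices force a sum of 29.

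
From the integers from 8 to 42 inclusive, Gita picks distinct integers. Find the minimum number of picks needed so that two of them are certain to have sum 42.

A set avoiding the sum 42 can contain at most one of each pair {x, 42−x}, plus the 9 elements whose complement lies outside the range or equal to its own complement.
The integers 21, …, 42 (22 of them) are such a set: any two sum to at least 21+22 = 43 > 42.
Any 23rd integer completes one of the 13 pairs, so 23 choices force a sum of 42.

23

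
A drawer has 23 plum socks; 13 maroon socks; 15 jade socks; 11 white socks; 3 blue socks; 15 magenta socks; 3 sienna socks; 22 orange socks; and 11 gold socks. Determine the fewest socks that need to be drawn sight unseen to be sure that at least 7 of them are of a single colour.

49

An adversary could hand out at most 6 socks per colour (blue, sienna run out sooner): 6 + 6 + 6 + 6 + 3 + 6 + 3 + 6 + 6 = 48 socks and still no colour has 7.
By the pigeonhole principle, one more sock lands in a colour already at 6, so 49 draws are enough and 48 are not.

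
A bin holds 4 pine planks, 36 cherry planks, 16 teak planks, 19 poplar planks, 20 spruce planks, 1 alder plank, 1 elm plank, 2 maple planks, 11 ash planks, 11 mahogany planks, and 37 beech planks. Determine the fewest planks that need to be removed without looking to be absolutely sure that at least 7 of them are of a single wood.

The 11 woods are the holes; the planks drawn are the pigeons.
To avoid 7 of any one wood, the worst case takes at most 6 of each wood, or every plank of a wood that has fewer than 6.
That gives 4 + 6 + 6 + 6 + 6 + 1 + 1 + 2 + 6 + 6 + 6 = 50 planks with no wood reaching 7.
The next plank forces some wood to 7, so 50 + 1 = 51.

51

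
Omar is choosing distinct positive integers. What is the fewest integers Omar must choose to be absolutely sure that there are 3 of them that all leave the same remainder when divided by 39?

79

The 39 residue classes mod 39 are the pigeonholes.
With 78 integers one could put 2 in each residue class and have no class reach 3.
The 79th integer pushes some class to 3, so 39·2 + 1 = 79.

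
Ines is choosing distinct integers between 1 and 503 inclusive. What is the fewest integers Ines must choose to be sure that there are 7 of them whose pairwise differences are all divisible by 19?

115

Integers whose pairwise differences are multiples of 19 are exactly those sharing a remainder mod 19. By the pigeonhole principle, the 19 residue classes mod 19 are the pigeonholes.
With 114 integers one could put 6 in each residue class and have no class reach 7.
The 115th integer pushes some class to 7, so 19·6 + 1 = 115.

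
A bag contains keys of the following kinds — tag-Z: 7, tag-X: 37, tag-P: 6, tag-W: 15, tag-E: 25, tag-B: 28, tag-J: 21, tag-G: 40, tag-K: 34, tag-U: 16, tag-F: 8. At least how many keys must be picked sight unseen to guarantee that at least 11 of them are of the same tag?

Put each drawn key into a box by tag. The largest draw with every box below 11 takes min(count, 10) from each tag; tags with fewer than 10 contribute all they have.
Σ min(cᵢ, 10) = 7 + 10 + 6 + 10 + 10 + 10 + 10 + 10 + 10 + 10 + 8 = 101.
Draw number 101 + 1 = 102 must push one box to 11.

102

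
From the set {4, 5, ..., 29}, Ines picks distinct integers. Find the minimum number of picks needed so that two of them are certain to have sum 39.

17

Group the elements by complementary pair {x, 39−x}: {10,29}, {11,28}, {12,27}, …, giving 10 two-element pairs and 6 integers whose partner 39−x falls outside [4,29].
Pigeonhole: treating each of those 16 groups as a pigeonhole, one can pick one integer per group — 16 integers — with no two summing to 39.
The 17th integer lands in an occupied pair, forcing a sum of 39.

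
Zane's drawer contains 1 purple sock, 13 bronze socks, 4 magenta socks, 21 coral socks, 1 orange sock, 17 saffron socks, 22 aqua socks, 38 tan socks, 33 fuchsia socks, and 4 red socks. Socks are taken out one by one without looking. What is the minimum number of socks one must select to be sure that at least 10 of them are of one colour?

The 10 colours are the holes; the socks drawn are the pigeons.
To avoid 10 of any one colour, the worst case takes at most 9 of each colour, or every sock of a colour that has fewer than 9.
That gives 1 + 9 + 4 + 9 + 1 + 9 + 9 + 9 + 9 + 4 = 64 socks with no colour reaching 10.
The next sock forces some colour to 10, so 64 + 1 = 65.

65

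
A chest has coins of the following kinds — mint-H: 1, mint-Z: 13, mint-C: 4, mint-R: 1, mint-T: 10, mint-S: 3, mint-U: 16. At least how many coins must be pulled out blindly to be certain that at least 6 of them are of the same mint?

An adversary could hand out at most 5 coins per mint (4 mints run out sooner): 1 + 5 + 4 + 1 + 5 + 3 + 5 = 24 coins and still no mint has 6.
One more coin lands in a mint already at 5, so 25 draws are enough and 24 are not.

25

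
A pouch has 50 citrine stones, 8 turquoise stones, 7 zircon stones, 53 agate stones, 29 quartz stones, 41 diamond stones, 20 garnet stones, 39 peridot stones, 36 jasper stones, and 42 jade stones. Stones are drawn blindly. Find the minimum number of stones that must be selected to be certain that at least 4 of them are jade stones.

In the worst case for collecting jade stones, every non-jade stone comes out first.
There are 50 + 8 + 7 + 53 + 29 + 41 + 20 + 39 + 36 = 283 non-jade stones altogether.
After those, each further stone must be jade, so 283 + 4 = 287 draws guarantee 4 jade stones.

287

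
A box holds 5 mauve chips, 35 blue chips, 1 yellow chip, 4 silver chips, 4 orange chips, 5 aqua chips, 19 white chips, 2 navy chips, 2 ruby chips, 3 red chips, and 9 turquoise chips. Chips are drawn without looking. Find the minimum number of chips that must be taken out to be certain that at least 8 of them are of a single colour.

An adversary could hand out at most 7 chips per colour (8 colours run out sooner): 5 + 7 + 1 + 4 + 4 + 5 + 7 + 2 + 2 + 3 + 7 = 47 chips and still no colour has 8.
One more chip lands in a colour already at 7, so 48 draws are enough and 47 are not.

48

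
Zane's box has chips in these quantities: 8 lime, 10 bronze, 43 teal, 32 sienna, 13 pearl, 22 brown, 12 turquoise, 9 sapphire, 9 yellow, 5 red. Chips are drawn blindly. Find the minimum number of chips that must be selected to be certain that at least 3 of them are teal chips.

123

In the worst case for collecting teal chips, every non-teal chip comes out first.
There are 8 + 10 + 32 + 13 + 22 + 12 + 9 + 9 + 5 = 120 non-teal chips altogether.
After those, each further chip must be teal, so 120 + 3 = 123 draws guarantee 3 teal chips.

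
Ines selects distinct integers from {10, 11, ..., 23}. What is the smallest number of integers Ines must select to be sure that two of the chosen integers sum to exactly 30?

10

Group the elements by complementary pair {x, 30−x}: {10,20}, {11,19}, {12,18}, …, giving 5 two-element pairs, the single value 15 (it cannot pair with itself since the integers are distinct), and 3 integers whose partner 30−x falls outside [10,23].
By the pigeonhole principle, treating each of those 9 groups as a pigeonhole, one can pick one integer per group — 9 integers — with no two summing to 30.
The 10th integer lands in an occupied pair, forcing a sum of 30.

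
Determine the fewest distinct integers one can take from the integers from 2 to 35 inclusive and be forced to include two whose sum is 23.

25

Group the elements by complementary pair {x, 23−x}: {2,21}, {3,20}, {4,19}, …, giving 10 two-element pairs and 14 integers whose partner 23−x falls outside [2,35].
By the pigeonhole principle, treating each of those 24 groups as a pigeonhole, one can pick one integer per group — 24 integers — with no two summing to 23.
The 25th integer lands in an occupied pair, forcing a sum of 23.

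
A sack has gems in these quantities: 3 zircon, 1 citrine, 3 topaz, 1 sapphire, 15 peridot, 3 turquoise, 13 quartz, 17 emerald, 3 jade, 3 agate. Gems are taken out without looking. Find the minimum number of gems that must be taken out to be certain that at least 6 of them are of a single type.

Pigeonhole: put each drawn gem into a box by type. The largest draw with every box below 6 takes min(count, 5) from each type; types with fewer than 5 contribute all they have.
Σ min(cᵢ, 5) = 3 + 1 + 3 + 1 + 5 + 3 + 5 + 5 + 3 + 3 = 32.
Draw number 32 + 1 = 33 must push one box to 6.

33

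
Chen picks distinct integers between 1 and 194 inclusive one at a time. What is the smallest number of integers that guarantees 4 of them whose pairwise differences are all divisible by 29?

88

Integers whose pairwise differences are multiples of 29 are exactly those sharing a remainder mod 29. The 29 residue classes mod 29 are the pigeonholes.
With 87 integers one could put 3 in each residue class and have no class reach 4.
The 88th integer pushes some class to 4, so 29·3 + 1 = 88.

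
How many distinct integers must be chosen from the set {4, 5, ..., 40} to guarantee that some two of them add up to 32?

Group the elements by complementary pair {x, 32−x}: {4,28}, {5,27}, {6,26}, …, giving 12 two-element pairs, the single value 16 (it cannot pair with itself since the integers are distinct), and 12 integers whose partner 32−x falls outside [4,40].
By the pigeonhole principle, treating each of those 25 groups as a pigeonhole, one can pick one integer per group — 25 integers — with no two summing to 32.
The 26th integer lands in an occupied pair, forcing a sum of 32.

26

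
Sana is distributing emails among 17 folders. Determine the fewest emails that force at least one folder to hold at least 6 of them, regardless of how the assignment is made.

With 85 emails one could put exactly 5 in each of the 17 folders, and no folder would reach 6.
One more email must land in a folder that already has 5, giving it 6.
So 17 × 5 + 1 = 86 emails are required.

86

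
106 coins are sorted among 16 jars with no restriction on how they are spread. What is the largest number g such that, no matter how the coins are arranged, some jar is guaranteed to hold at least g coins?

The 16 jars are the holes and the 106 coins are the pigeons.
If every jar held at most 6 coins, the total would be at most 16 × 6 = 96, which is less than 106.
So some jar holds at least ⌈106/16⌉ = 7 coins.

7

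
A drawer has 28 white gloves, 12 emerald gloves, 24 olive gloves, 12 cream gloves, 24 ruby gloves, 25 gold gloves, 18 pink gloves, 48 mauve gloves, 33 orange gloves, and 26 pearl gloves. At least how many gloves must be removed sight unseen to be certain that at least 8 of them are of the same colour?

71

Pigeonhole: the 10 colours are the holes; the gloves drawn are the pigeons.
To avoid 8 of any one colour, the worst case takes at most 7 of each colour.
That gives 7 + 7 + 7 + 7 + 7 + 7 + 7 + 7 + 7 + 7 = 70 gloves with no colour reaching 8.
The next glove forces some colour to 8, so 70 + 1 = 71.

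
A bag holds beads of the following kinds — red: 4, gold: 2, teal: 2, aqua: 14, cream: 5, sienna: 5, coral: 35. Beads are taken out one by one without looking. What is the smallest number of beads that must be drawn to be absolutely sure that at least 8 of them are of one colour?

33

An adversary could hand out at most 7 beads per colour (5 colours run out sooner): 4 + 2 + 2 + 7 + 5 + 5 + 7 = 32 beads and still no colour has 8.
By the pigeonhole principle, one more bead lands in a colour already at 7, so 33 draws are enough and 32 are not.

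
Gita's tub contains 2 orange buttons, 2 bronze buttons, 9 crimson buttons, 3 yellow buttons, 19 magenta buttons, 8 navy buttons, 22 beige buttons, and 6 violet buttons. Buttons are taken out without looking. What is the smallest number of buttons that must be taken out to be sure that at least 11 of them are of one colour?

The 8 colours are the holes; the buttons drawn are the pigeons.
To avoid 11 of any one colour, the worst case takes at most 10 of each colour, or every button of a colour that has fewer than 10.
That gives 2 + 2 + 9 + 3 + 10 + 8 + 10 + 6 = 50 buttons with no colour reaching 11.
The next button forces some colour to 11, so 50 + 1 = 51.

51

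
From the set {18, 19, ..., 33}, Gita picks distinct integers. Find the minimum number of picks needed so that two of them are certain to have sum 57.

Two chosen integers sum to 57 exactly when both halves of some pair {x, 57−x} with 24 ≤ x ≤ 57−x ≤ 33 are chosen — 5 such pairs.
The remaining 6 elements (those with no distinct partner in range) can never complete a 57-sum, so the worst case takes all of them and one from each pair: 6 + 5 = 11.
By the pigeonhole principle, the 12th integer has to be the second member of some pair, so 11 + 1 = 12.

12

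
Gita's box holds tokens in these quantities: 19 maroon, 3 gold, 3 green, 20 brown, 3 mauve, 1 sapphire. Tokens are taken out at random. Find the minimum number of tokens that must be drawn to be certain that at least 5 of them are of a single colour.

19

An adversary could hand out at most 4 tokens per colour (4 colours run out sooner): 4 + 3 + 3 + 4 + 3 + 1 = 18 tokens and still no colour has 5.
By the pigeonhole principle, one more token lands in a colour already at 4, so 19 draws are enough and 18 are not.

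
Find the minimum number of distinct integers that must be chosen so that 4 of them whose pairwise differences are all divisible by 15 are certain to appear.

46

Integers whose pairwise differences are multiples of 15 are exactly those sharing a remainder mod 15. By pigeonhole, the 15 residue classes mod 15 are the pigeonholes.
With 45 integers one could put 3 in each residue class and have no class reach 4.
The 46th integer pushes some class to 4, so 15·3 + 1 = 46.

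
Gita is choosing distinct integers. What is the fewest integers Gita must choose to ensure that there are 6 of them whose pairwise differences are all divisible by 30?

151

Integers whose pairwise differences are multiples of 30 are exactly those sharing a remainder mod 30. By the pigeonhole principle, the 30 residue classes mod 30 are the pigeonholes.
With 150 integers one could put 5 in each residue class and have no class reach 6.
The 151st integer pushes some class to 6, so 30·5 + 1 = 151.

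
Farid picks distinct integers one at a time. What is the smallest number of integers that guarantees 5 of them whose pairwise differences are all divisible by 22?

89

Integers whose pairwise differences are multiples of 22 are exactly those sharing a remainder mod 22. The 22 residue classes mod 22 are the pigeonholes.
With 88 integers one could put 4 in each residue class and have no class reach 5.
The 89th integer pushes some class to 5, so 22·4 + 1 = 89.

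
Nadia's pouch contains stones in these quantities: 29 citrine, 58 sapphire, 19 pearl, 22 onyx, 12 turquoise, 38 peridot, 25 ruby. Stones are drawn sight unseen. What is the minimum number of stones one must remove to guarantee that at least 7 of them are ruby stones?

In the worst case for collecting ruby stones, every non-ruby stone comes out first.
There are 29 + 58 + 19 + 22 + 12 + 38 = 178 non-ruby stones altogether.
After those, each further stone must be ruby, so 178 + 7 = 185 draws guarantee 7 ruby stones.

185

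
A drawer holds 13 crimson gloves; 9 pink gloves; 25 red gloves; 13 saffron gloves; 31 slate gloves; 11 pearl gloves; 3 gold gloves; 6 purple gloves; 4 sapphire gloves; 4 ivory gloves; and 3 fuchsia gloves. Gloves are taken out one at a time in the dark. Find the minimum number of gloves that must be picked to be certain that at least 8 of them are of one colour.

The 11 colours are the holes; the gloves drawn are the pigeons.
To avoid 8 of any one colour, the worst case takes at most 7 of each colour, or every glove of a colour that has fewer than 7.
That gives 7 + 7 + 7 + 7 + 7 + 7 + 3 + 6 + 4 + 4 + 3 = 62 gloves with no colour reaching 8.
The next glove forces some colour to 8, so 62 + 1 = 63.

63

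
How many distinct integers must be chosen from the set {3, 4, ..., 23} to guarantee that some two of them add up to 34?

16

Two chosen integers sum to 34 exactly when both halves of some pair {x, 34−x} with 11 ≤ x ≤ 34−x ≤ 23 are chosen — 6 such pairs.
The remaining 9 elements (those with no distinct partner in range) can never complete a 34-sum, so the worst case takes all of them and one from each pair: 9 + 6 = 15.
The 16th integer has to be the second member of some pair, so 15 + 1 = 16.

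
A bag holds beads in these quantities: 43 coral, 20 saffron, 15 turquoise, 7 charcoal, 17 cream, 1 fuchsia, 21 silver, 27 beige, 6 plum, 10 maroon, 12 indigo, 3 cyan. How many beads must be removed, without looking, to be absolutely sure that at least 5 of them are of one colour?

45

Pigeonhole: put each drawn bead into a box by colour. The largest draw with every box below 5 takes min(count, 4) from each colour; colours with fewer than 4 contribute all they have.
Σ min(cᵢ, 4) = 4 + 4 + 4 + 4 + 4 + 1 + 4 + 4 + 4 + 4 + 4 + 3 = 44.
Draw number 44 + 1 = 45 must push one box to 5.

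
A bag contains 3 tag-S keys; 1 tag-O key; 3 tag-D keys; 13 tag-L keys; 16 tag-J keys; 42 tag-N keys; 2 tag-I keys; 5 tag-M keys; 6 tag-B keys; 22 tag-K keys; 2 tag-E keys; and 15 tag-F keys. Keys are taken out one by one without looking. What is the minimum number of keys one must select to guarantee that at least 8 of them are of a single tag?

58

Pigeonhole: put each drawn key into a box by tag. The largest draw with every box below 8 takes min(count, 7) from each tag; tags with fewer than 7 contribute all they have.
Σ min(cᵢ, 7) = 3 + 1 + 3 + 7 + 7 + 7 + 2 + 5 + 6 + 7 + 2 + 7 = 57.
Draw number 57 + 1 = 58 must push one box to 8.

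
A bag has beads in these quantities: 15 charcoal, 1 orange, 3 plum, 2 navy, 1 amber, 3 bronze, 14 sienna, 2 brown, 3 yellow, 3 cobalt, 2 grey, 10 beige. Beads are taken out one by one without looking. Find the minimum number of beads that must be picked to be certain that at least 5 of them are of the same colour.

By the pigeonhole principle, put each drawn bead into a box by colour. The largest draw with every box below 5 takes min(count, 4) from each colour; colours with fewer than 4 contribute all they have.
Σ min(cᵢ, 4) = 4 + 1 + 3 + 2 + 1 + 3 + 4 + 2 + 3 + 3 + 2 + 4 = 32.
Draw number 32 + 1 = 33 must push one box to 5.

33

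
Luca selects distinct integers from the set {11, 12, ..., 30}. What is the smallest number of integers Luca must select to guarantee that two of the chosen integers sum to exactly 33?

15

Group the elements by complementary pair {x, 33−x}: {11,22}, {12,21}, {13,20}, …, giving 6 two-element pairs and 8 integers whose partner 33−x falls outside [11,30].
By pigeonhole, treating each of those 14 groups as a pigeonhole, one can pick one integer per group — 14 integers — with no two summing to 33.
The 15th integer lands in an occupied pair, forcing a sum of 33.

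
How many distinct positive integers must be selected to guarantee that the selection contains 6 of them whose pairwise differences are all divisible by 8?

Integers whose pairwise differences are multiples of 8 are exactly those sharing a remainder mod 8. Pigeonhole: the 8 residue classes mod 8 are the pigeonholes.
With 40 integers one could put 5 in each residue class and have no class reach 6.
The 41st integer pushes some class to 6, so 8·5 + 1 = 41.

41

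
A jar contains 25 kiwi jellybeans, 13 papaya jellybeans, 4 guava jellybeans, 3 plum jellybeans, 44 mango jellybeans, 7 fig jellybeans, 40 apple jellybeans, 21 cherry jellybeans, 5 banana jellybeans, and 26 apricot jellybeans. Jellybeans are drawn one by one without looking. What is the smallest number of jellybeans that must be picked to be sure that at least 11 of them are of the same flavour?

80

Pigeonhole: put each drawn jellybean into a box by flavour. The largest draw with every box below 11 takes min(count, 10) from each flavour; flavours with fewer than 10 contribute all they have.
Σ min(cᵢ, 10) = 10 + 10 + 4 + 3 + 10 + 7 + 10 + 10 + 5 + 10 = 79.
Draw number 79 + 1 = 80 must push one box to 11.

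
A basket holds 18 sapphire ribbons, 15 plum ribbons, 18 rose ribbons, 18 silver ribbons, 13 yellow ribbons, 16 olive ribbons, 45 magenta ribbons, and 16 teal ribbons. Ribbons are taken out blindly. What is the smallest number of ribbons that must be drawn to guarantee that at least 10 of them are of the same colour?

73

By pigeonhole, put each drawn ribbon into a box by colour. The largest draw with every box below 10 takes min(count, 9) from each colour.
Σ min(cᵢ, 9) = 9 + 9 + 9 + 9 + 9 + 9 + 9 + 9 = 72.
Draw number 72 + 1 = 73 must push one box to 10.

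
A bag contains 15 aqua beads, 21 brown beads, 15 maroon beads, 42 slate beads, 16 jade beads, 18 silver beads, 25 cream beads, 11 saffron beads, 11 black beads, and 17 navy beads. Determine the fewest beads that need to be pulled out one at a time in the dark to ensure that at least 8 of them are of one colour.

71

The 10 colours are the holes; the beads drawn are the pigeons.
To avoid 8 of any one colour, the worst case takes at most 7 of each colour.
That gives 7 + 7 + 7 + 7 + 7 + 7 + 7 + 7 + 7 + 7 = 70 beads with no colour reaching 8.
The next bead forces some colour to 8, so 70 + 1 = 71.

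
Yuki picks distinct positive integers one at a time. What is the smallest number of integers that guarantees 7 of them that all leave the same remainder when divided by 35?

By pigeonhole, the 35 residue classes mod 35 are the pigeonholes.
With 210 integers one could put 6 in each residue class and have no class reach 7.
The 211th integer pushes some class to 7, so 35·6 + 1 = 211.

211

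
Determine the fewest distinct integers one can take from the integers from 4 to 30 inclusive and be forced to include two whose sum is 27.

Group the elements by complementary pair {x, 27−x}: {4,23}, {5,22}, {6,21}, …, giving 10 two-element pairs and 7 integers whose partner 27−x falls outside [4,30].
Treating each of those 17 groups as a pigeonhole, one can pick one integer per group — 17 integers — with no two summing to 27.
The 18th integer lands in an occupied pair, forcing a sum of 27.

18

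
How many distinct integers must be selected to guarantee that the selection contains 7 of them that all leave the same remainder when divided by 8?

49

By pigeonhole, the 8 residue classes mod 8 are the pigeonholes.
With 48 integers one could put 6 in each residue class and have no class reach 7.
The 49th integer pushes some class to 7, so 8·6 + 1 = 49.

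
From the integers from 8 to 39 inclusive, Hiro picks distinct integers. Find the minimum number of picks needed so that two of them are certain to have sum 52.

Group the elements by complementary pair {x, 52−x}: {13,39}, {14,38}, {15,37}, …, giving 13 two-element pairs; the single value 26 (it cannot pair with itself since the integers are distinct); and 5 integers whose partner 52−x falls outside [8,39].
Pigeonhole: treating each of those 19 groups as a pigeonhole, one can pick one integer per group — 19 integers — with no two summing to 52.
The 20th integer lands in an occupied pair, forcing a sum of 52.

20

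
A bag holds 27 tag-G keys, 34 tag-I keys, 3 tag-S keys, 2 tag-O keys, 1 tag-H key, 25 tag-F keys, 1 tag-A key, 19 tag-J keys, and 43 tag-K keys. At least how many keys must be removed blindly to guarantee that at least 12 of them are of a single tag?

By the pigeonhole principle, the 9 tags are the holes; the keys drawn are the pigeons.
To avoid 12 of any one tag, the worst case takes at most 11 of each tag, or every key of a tag that has fewer than 11.
That gives 11 + 11 + 3 + 2 + 1 + 11 + 1 + 11 + 11 = 62 keys with no tag reaching 12.
The next key forces some tag to 12, so 62 + 1 = 63.

63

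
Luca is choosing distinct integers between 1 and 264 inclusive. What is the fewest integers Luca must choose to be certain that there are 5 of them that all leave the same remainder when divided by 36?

145

Pigeonhole: the 36 residue classes mod 36 are the pigeonholes.
With 144 integers one could put 4 in each residue class and have no class reach 5.
The 145th integer pushes some class to 5, so 36·4 + 1 = 145.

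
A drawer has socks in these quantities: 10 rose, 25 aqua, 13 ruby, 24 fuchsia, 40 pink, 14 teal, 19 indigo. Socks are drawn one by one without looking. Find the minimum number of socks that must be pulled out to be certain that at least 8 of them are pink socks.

In the worst case for collecting pink socks, every non-pink sock comes out first.
There are 10 + 25 + 13 + 24 + 14 + 19 = 105 non-pink socks altogether.
After those, each further sock must be pink, so 105 + 8 = 113 draws guarantee 8 pink socks.

113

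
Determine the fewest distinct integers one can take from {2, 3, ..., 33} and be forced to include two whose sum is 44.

22

Two chosen integers sum to 44 exactly when both halves of some pair {x, 44−x} with 11 ≤ x ≤ 44−x ≤ 33 are chosen — 11 such pairs.
The remaining 10 elements (those with no distinct partner in range) can never complete a 44-sum, so the worst case takes all of them and one from each pair: 10 + 11 = 21.
The 22nd integer has to be the second member of some pair, so 21 + 1 = 22.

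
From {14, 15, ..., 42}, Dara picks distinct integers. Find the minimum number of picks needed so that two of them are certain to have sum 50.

Two chosen integers sum to 50 exactly when both halves of some pair {x, 50−x} with 14 ≤ x ≤ 50−x ≤ 36 are chosen — 11 such pairs.
The remaining 7 elements (those with no distinct partner in range) can never complete a 50-sum, so the worst case takes all of them and one from each pair: 7 + 11 = 18.
The 19th integer has to be the second member of some pair, so 18 + 1 = 19.

19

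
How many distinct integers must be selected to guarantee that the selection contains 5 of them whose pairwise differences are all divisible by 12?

49

Integers whose pairwise differences are multiples of 12 are exactly those sharing a remainder mod 12. By the pigeonhole principle, the 12 residue classes mod 12 are the pigeonholes.
With 48 integers one could put 4 in each residue class and have no class reach 5.
The 49th integer pushes some class to 5, so 12·4 + 1 = 49.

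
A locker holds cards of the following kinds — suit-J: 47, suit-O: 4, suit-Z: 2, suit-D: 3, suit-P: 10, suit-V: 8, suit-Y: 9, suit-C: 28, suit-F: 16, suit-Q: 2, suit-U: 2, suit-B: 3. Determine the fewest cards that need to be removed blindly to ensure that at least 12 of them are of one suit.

By pigeonhole, the 12 suits are the holes; the cards drawn are the pigeons.
To avoid 12 of any one suit, the worst case takes at most 11 of each suit, or every card of a suit that has fewer than 11.
That gives 11 + 4 + 2 + 3 + 10 + 8 + 9 + 11 + 11 + 2 + 2 + 3 = 76 cards with no suit reaching 12.
The next card forces some suit to 12, so 76 + 1 = 77.

77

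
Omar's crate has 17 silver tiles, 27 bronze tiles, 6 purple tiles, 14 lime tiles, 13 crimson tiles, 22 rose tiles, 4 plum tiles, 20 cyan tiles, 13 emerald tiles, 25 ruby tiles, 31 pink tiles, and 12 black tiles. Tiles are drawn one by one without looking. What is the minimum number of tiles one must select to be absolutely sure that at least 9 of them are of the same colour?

91

An adversary could hand out at most 8 tiles per colour (purple, plum run out sooner): 8 + 8 + 6 + 8 + 8 + 8 + 4 + 8 + 8 + 8 + 8 + 8 = 90 tiles and still no colour has 9.
Pigeonhole: one more tile lands in a colour already at 8, so 91 draws are enough and 90 are not.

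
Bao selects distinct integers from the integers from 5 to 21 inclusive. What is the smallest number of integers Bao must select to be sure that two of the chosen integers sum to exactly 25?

Two chosen integers sum to 25 exactly when both halves of some pair {x, 25−x} with 5 ≤ x ≤ 25−x ≤ 20 are chosen — 8 such pairs.
The remaining 1 element (those with no distinct partner in range) can never complete a 25-sum, so the worst case takes all of them and one from each pair: 1 + 8 = 9.
The 10th integer has to be the second member of some pair, so 9 + 1 = 10.

10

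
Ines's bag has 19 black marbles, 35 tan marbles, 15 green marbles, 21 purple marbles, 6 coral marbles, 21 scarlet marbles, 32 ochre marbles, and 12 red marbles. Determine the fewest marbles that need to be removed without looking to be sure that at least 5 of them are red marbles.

In the worst case for collecting red marbles, every non-red marble comes out first.
There are 19 + 35 + 15 + 21 + 6 + 21 + 32 = 149 non-red marbles altogether.
After those, each further marble must be red, so 149 + 5 = 154 draws guarantee 5 red marbles.

154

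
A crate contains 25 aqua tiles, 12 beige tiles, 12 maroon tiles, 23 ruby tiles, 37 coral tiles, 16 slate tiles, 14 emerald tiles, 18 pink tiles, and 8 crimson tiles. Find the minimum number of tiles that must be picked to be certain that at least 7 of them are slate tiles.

156

In the worst case for collecting slate tiles, every non-slate tile comes out first.
There are 25 + 12 + 12 + 23 + 37 + 14 + 18 + 8 = 149 non-slate tiles altogether.
After those, each further tile must be slate, so 149 + 7 = 156 draws guarantee 7 slate tiles.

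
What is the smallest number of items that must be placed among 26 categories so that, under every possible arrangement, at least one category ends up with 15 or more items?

With 364 items one could put exactly 14 in each of the 26 categories, and no category would reach 15.
One more item must land in a category that already has 14, giving it 15.
So 26 × 14 + 1 = 365 items are required.

365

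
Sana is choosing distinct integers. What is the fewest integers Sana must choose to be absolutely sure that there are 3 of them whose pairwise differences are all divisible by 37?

75

Integers whose pairwise differences are multiples of 37 are exactly those sharing a remainder mod 37. By pigeonhole, the 37 residue classes mod 37 are the pigeonholes.
With 74 integers one could put 2 in each residue class and have no class reach 3.
The 75th integer pushes some class to 3, so 37·2 + 1 = 75.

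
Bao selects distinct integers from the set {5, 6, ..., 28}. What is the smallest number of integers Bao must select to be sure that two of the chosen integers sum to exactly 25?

Two chosen integers sum to 25 exactly when both halves of some pair {x, 25−x} with 5 ≤ x ≤ 25−x ≤ 20 are chosen — 8 such pairs.
The remaining 8 elements (those with no distinct partner in range) can never complete a 25-sum, so the worst case takes all of them and one from each pair: 8 + 8 = 16.
The 17th integer has to be the second member of some pair, so 16 + 1 = 17.

17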